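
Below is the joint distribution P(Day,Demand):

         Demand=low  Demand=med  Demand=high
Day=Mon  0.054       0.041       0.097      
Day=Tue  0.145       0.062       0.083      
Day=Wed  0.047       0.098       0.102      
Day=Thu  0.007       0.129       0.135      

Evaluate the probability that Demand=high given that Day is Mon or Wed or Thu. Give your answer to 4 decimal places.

0.4704

P(Day=Mon) = 0.054 + 0.041 + 0.097 = 0.192.
P(Day=Wed) = 0.047 + 0.098 + 0.102 = 0.247.
P(Day=Thu) = 0.007 + 0.129 + 0.135 = 0.271.
P(Day ∈ {Mon, Wed, Thu}) = 0.192 + 0.247 + 0.271 = 0.710; P(Demand=high, Day ∈ {Mon, Wed, Thu}) = 0.097 + 0.102 + 0.135 = 0.334.
P(Demand=high | Day ∈ {Mon, Wed, Thu}) = 0.334/0.710 = 0.4704.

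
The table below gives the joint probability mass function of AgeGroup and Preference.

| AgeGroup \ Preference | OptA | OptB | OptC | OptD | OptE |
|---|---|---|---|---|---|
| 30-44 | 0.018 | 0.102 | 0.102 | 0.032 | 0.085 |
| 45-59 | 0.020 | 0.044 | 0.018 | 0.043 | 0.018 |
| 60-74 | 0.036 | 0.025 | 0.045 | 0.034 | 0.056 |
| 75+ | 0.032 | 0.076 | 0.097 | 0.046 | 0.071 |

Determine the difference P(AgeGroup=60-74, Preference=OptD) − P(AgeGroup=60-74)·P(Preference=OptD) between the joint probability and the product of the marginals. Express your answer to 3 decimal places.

P(AgeGroup=60-74) = 0.036 + 0.025 + 0.045 + 0.034 + 0.056 = 0.196.
P(Preference=OptD) = 0.032 + 0.043 + 0.034 + 0.046 = 0.155.
P(AgeGroup=60-74, Preference=OptD) − P(AgeGroup=60-74)P(Preference=OptD) = 0.034 − 0.196×0.155 = 0.004.

0.004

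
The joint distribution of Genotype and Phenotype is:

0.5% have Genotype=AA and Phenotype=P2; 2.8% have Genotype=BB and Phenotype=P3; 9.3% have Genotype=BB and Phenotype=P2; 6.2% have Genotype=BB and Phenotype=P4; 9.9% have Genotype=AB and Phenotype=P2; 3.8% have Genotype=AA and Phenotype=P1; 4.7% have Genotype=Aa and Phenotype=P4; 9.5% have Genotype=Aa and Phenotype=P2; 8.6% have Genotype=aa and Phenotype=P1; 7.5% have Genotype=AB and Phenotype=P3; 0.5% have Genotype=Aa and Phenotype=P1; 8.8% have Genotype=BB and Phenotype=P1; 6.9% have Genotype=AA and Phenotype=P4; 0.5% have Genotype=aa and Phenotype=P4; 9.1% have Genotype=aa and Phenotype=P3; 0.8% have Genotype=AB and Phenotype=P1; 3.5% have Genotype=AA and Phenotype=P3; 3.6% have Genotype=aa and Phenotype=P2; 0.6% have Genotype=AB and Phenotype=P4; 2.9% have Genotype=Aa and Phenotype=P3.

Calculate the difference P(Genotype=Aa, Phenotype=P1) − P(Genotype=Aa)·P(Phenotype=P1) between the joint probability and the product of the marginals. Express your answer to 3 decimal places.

-0.035

P(Genotype=Aa) = 0.005 + 0.095 + 0.029 + 0.047 = 0.176.
P(Phenotype=P1) = 0.038 + 0.005 + 0.086 + 0.008 + 0.088 = 0.225.
P(Genotype=Aa, Phenotype=P1) − P(Genotype=Aa)P(Phenotype=P1) = 0.005 − 0.176×0.225 = -0.035.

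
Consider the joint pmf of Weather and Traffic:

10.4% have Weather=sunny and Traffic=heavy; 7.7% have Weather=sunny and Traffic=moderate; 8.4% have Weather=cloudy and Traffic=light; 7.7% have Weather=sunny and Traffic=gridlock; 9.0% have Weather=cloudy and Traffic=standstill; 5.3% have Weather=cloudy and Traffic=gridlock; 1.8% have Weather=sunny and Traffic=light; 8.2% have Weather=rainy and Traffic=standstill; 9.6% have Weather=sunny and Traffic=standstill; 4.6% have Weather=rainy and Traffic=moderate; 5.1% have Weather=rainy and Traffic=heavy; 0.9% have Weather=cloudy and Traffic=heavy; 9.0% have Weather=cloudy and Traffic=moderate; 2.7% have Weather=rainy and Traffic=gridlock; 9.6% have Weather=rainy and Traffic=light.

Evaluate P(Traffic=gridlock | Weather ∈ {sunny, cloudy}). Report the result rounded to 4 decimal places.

0.1862

P(Weather=sunny) = 0.018 + 0.077 + 0.104 + 0.077 + 0.096 = 0.372.
P(Weather=cloudy) = 0.084 + 0.090 + 0.009 + 0.053 + 0.090 = 0.326.
P(Weather ∈ {sunny, cloudy}) = 0.372 + 0.326 = 0.698; P(Traffic=gridlock, Weather ∈ {sunny, cloudy}) = 0.077 + 0.053 = 0.130.
P(Traffic=gridlock | Weather ∈ {sunny, cloudy}) = 0.130/0.698 = 0.1862.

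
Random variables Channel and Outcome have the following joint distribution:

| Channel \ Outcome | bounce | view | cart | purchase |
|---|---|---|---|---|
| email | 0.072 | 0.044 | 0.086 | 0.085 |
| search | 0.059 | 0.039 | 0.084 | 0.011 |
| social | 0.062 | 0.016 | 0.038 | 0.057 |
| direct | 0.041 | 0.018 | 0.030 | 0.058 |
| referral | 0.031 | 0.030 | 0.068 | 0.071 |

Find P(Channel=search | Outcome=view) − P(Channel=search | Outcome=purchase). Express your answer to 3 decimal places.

0.226

P(Outcome=view) = 0.044 + 0.039 + 0.016 + 0.018 + 0.030 = 0.147; P(Channel=search | Outcome=view) = 0.039/0.147 = 0.2653.
P(Outcome=purchase) = 0.085 + 0.011 + 0.057 + 0.058 + 0.071 = 0.282; P(Channel=search | Outcome=purchase) = 0.011/0.282 = 0.0390.
Difference = 0.226.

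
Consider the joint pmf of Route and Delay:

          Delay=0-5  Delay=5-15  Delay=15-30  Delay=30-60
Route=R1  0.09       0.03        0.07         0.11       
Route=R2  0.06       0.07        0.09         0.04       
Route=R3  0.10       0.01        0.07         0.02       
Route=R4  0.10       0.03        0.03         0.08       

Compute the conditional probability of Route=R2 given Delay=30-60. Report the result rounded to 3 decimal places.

0.160

P(Delay=30-60) = 0.11 + 0.04 + 0.02 + 0.08 = 0.25.
P(Route=R2 | Delay=30-60) = 0.04/0.25 = 0.160.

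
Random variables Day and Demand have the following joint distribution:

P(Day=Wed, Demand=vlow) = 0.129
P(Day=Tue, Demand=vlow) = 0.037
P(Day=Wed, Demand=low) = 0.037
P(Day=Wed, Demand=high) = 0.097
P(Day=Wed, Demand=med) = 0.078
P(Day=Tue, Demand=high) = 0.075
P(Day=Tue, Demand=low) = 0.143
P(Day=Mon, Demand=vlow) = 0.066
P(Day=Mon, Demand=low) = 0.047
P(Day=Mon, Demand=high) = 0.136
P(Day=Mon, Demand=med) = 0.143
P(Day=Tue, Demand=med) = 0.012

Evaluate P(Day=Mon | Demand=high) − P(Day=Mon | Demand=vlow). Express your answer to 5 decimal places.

P(Demand=high) = 0.136 + 0.075 + 0.097 = 0.308; P(Day=Mon | Demand=high) = 0.136/0.308 = 0.441558.
P(Demand=vlow) = 0.066 + 0.037 + 0.129 = 0.232; P(Day=Mon | Demand=vlow) = 0.066/0.232 = 0.284483.
Difference = 0.15708.

0.15708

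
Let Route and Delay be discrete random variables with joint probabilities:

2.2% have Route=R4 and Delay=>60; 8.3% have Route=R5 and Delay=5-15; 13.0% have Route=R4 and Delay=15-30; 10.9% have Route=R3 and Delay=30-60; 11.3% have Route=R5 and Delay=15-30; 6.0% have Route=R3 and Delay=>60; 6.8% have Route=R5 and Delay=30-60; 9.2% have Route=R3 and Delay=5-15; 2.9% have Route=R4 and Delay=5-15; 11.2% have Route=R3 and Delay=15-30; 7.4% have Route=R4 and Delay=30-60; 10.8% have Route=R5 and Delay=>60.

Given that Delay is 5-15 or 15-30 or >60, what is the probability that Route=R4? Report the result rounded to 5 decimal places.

0.24166

P(Delay=5-15) = 0.092 + 0.029 + 0.083 = 0.204.
P(Delay=15-30) = 0.112 + 0.130 + 0.113 = 0.355.
P(Delay=>60) = 0.060 + 0.022 + 0.108 = 0.190.
P(Delay ∈ {5-15, 15-30, >60}) = 0.204 + 0.355 + 0.190 = 0.749; P(Route=R4, Delay ∈ {5-15, 15-30, >60}) = 0.029 + 0.130 + 0.022 = 0.181.
P(Route=R4 | Delay ∈ {5-15, 15-30, >60}) = 0.181/0.749 = 0.24166.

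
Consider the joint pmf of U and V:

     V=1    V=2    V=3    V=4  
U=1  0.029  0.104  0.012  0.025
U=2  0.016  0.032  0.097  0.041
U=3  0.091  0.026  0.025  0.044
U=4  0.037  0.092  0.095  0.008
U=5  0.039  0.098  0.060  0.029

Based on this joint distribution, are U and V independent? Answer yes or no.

P(U=3) = 0.186 and P(V=1) = 0.212, so their product is 0.03943, but P(U=3, V=1) = 0.091. Since these differ, U and V are not independent.

no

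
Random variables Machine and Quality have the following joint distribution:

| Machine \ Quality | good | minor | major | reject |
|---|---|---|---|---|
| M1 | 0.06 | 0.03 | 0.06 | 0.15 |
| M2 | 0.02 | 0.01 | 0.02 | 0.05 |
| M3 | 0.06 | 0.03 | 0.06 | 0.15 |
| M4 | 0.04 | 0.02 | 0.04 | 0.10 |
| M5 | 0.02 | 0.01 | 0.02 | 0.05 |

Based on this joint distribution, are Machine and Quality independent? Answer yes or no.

yes

Every cell satisfies P(Machine,Quality) = P(Machine)·P(Quality). For instance P(Machine=M4) = 0.20, P(Quality=major) = 0.20, and 0.20×0.20 = 0.04 matches the joint entry. So Machine and Quality are independent.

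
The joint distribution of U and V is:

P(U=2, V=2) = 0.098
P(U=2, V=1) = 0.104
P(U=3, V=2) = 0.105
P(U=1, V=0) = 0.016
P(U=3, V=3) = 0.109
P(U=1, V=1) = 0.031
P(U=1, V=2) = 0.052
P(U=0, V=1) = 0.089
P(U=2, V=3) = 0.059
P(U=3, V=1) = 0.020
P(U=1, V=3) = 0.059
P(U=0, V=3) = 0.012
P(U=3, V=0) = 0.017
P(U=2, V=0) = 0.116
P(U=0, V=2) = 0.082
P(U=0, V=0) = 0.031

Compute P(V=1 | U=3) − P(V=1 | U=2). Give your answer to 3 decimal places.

P(U=3) = 0.017 + 0.020 + 0.105 + 0.109 = 0.251; P(V=1 | U=3) = 0.020/0.251 = 0.0797.
P(U=2) = 0.116 + 0.104 + 0.098 + 0.059 = 0.377; P(V=1 | U=2) = 0.104/0.377 = 0.2759.
Difference = -0.196.

-0.196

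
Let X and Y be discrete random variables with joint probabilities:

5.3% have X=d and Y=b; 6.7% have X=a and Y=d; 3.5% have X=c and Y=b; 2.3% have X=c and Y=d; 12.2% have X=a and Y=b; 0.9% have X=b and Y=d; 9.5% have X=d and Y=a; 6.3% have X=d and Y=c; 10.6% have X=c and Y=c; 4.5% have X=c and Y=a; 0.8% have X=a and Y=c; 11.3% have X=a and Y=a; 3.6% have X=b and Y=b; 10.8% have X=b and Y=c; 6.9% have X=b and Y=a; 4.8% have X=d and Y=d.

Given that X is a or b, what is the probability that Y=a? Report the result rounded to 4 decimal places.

0.3421

P(X=a) = 0.113 + 0.122 + 0.008 + 0.067 = 0.310.
P(X=b) = 0.069 + 0.036 + 0.108 + 0.009 = 0.222.
P(X ∈ {a, b}) = 0.310 + 0.222 = 0.532; P(Y=a, X ∈ {a, b}) = 0.113 + 0.069 = 0.182.
P(Y=a | X ∈ {a, b}) = 0.182/0.532 = 0.3421.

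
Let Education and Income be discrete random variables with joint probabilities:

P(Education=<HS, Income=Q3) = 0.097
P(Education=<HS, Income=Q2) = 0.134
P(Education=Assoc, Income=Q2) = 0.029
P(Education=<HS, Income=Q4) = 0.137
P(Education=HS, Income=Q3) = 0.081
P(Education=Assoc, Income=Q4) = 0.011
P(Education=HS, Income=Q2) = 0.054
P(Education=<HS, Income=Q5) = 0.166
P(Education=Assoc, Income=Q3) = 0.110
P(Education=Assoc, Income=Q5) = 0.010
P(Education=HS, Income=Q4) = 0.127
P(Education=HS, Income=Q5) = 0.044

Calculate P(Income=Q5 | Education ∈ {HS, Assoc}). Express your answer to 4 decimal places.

0.1159

P(Education=HS) = 0.054 + 0.081 + 0.127 + 0.044 = 0.306.
P(Education=Assoc) = 0.029 + 0.110 + 0.011 + 0.010 = 0.160.
P(Education ∈ {HS, Assoc}) = 0.306 + 0.160 = 0.466; P(Income=Q5, Education ∈ {HS, Assoc}) = 0.044 + 0.010 = 0.054.
P(Income=Q5 | Education ∈ {HS, Assoc}) = 0.054/0.466 = 0.1159.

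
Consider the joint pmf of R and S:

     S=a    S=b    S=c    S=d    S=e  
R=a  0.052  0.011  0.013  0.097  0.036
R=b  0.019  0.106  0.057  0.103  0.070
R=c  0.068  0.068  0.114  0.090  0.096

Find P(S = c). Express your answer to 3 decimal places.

P(S=c) = 0.013 + 0.057 + 0.114 = 0.184.

0.184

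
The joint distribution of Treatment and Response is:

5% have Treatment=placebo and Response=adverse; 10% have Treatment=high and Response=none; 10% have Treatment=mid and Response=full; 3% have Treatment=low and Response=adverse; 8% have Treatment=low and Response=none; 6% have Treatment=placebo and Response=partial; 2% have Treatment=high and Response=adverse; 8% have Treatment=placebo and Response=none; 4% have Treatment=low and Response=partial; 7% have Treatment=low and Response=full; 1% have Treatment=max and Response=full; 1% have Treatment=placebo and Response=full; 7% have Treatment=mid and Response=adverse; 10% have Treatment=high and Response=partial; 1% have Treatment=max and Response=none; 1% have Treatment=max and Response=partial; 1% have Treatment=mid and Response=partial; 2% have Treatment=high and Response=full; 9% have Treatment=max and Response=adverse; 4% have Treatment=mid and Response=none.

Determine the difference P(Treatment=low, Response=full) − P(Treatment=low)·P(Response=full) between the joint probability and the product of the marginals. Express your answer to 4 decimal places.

0.0238

P(Treatment=low) = 0.08 + 0.04 + 0.07 + 0.03 = 0.22.
P(Response=full) = 0.01 + 0.07 + 0.10 + 0.02 + 0.01 = 0.21.
P(Treatment=low, Response=full) − P(Treatment=low)P(Response=full) = 0.07 − 0.22×0.21 = 0.0238.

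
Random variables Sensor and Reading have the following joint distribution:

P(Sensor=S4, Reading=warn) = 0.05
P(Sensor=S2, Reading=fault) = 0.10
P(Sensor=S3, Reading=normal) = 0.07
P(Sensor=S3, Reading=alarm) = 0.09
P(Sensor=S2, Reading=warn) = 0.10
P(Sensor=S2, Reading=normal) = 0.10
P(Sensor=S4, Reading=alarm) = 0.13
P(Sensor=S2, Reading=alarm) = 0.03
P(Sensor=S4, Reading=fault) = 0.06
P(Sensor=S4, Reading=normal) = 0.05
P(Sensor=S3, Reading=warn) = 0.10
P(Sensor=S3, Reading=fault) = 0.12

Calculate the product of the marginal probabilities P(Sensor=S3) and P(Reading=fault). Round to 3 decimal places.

P(Sensor=S3) = 0.07 + 0.10 + 0.09 + 0.12 = 0.38.
P(Reading=fault) = 0.10 + 0.12 + 0.06 = 0.28.
Product: 0.38 × 0.28 = 0.106.

0.106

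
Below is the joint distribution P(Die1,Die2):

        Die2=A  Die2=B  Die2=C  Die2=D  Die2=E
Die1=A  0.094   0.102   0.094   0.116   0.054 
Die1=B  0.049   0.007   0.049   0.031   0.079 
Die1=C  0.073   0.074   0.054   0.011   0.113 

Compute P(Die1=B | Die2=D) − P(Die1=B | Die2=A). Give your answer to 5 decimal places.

P(Die2=D) = 0.116 + 0.031 + 0.011 = 0.158; P(Die1=B | Die2=D) = 0.031/0.158 = 0.196203.
P(Die2=A) = 0.094 + 0.049 + 0.073 = 0.216; P(Die1=B | Die2=A) = 0.049/0.216 = 0.226852.
Difference = -0.03065.

-0.03065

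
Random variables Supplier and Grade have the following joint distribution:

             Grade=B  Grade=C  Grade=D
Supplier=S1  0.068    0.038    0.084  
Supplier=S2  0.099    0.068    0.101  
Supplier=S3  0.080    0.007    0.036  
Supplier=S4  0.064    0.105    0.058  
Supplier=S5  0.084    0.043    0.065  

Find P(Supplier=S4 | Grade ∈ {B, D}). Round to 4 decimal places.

0.1651

P(Grade=B) = 0.068 + 0.099 + 0.080 + 0.064 + 0.084 = 0.395.
P(Grade=D) = 0.084 + 0.101 + 0.036 + 0.058 + 0.065 = 0.344.
P(Grade ∈ {B, D}) = 0.395 + 0.344 = 0.739; P(Supplier=S4, Grade ∈ {B, D}) = 0.064 + 0.058 = 0.122.
P(Supplier=S4 | Grade ∈ {B, D}) = 0.122/0.739 = 0.1651.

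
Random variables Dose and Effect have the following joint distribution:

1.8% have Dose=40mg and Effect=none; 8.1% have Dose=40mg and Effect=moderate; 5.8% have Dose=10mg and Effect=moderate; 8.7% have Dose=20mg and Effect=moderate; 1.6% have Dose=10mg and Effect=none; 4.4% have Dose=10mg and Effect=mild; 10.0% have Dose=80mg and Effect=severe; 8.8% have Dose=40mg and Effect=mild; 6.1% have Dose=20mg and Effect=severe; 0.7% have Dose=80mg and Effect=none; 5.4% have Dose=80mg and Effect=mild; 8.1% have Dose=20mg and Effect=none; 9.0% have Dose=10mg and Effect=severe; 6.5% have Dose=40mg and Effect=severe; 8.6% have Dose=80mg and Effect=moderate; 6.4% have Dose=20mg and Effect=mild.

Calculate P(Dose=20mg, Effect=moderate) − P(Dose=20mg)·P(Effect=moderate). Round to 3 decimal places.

-0.004

P(Dose=20mg) = 0.081 + 0.064 + 0.087 + 0.061 = 0.293.
P(Effect=moderate) = 0.058 + 0.087 + 0.081 + 0.086 = 0.312.
P(Dose=20mg, Effect=moderate) − P(Dose=20mg)P(Effect=moderate) = 0.087 − 0.293×0.312 = -0.004.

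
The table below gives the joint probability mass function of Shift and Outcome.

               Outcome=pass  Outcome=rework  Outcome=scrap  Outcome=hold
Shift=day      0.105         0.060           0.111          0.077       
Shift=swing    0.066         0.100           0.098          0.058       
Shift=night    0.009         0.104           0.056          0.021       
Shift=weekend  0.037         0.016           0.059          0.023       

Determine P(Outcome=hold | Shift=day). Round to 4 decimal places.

P(Shift=day) = 0.105 + 0.060 + 0.111 + 0.077 = 0.353.
P(Outcome=hold | Shift=day) = 0.077/0.353 = 0.2181.

0.2181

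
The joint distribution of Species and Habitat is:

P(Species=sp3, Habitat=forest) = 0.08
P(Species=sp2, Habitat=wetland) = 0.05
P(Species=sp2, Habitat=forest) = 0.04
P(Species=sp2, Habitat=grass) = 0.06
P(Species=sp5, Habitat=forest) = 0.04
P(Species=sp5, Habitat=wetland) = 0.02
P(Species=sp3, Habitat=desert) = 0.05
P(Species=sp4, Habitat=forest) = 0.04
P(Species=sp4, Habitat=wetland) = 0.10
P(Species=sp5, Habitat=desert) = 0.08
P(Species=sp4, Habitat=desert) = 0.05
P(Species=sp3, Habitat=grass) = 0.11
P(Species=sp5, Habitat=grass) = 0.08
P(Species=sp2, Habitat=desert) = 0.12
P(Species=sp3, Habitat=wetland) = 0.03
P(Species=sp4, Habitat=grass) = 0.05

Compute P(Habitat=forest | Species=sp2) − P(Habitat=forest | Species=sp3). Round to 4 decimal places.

P(Species=sp2) = 0.04 + 0.06 + 0.05 + 0.12 = 0.27; P(Habitat=forest | Species=sp2) = 0.04/0.27 = 0.14815.
P(Species=sp3) = 0.08 + 0.11 + 0.03 + 0.05 = 0.27; P(Habitat=forest | Species=sp3) = 0.08/0.27 = 0.29630.
Difference = -0.1481.

-0.1481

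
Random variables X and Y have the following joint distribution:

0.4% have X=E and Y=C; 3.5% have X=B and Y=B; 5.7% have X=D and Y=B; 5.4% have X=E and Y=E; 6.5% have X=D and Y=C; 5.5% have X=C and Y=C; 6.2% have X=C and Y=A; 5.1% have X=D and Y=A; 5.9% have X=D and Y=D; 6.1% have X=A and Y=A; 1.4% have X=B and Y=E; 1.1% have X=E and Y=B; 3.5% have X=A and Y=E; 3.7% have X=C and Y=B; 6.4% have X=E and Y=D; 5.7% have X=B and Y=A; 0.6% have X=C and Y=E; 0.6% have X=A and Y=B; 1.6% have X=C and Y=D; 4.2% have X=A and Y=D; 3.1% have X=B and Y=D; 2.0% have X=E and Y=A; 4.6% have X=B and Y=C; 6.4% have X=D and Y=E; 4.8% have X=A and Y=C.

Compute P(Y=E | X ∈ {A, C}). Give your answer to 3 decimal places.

0.111

P(X=A) = 0.061 + 0.006 + 0.048 + 0.042 + 0.035 = 0.192.
P(X=C) = 0.062 + 0.037 + 0.055 + 0.016 + 0.006 = 0.176.
P(X ∈ {A, C}) = 0.192 + 0.176 = 0.368; P(Y=E, X ∈ {A, C}) = 0.035 + 0.006 = 0.041.
P(Y=E | X ∈ {A, C}) = 0.041/0.368 = 0.111.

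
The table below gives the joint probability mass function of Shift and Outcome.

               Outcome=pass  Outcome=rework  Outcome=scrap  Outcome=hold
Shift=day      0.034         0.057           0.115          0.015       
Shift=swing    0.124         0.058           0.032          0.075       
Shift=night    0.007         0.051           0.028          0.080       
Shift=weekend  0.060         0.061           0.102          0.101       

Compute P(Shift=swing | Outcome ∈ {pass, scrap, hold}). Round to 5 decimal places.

0.29884

P(Outcome=pass) = 0.034 + 0.124 + 0.007 + 0.060 = 0.225.
P(Outcome=scrap) = 0.115 + 0.032 + 0.028 + 0.102 = 0.277.
P(Outcome=hold) = 0.015 + 0.075 + 0.080 + 0.101 = 0.271.
P(Outcome ∈ {pass, scrap, hold}) = 0.225 + 0.277 + 0.271 = 0.773; P(Shift=swing, Outcome ∈ {pass, scrap, hold}) = 0.124 + 0.032 + 0.075 = 0.231.
P(Shift=swing | Outcome ∈ {pass, scrap, hold}) = 0.231/0.773 = 0.29884.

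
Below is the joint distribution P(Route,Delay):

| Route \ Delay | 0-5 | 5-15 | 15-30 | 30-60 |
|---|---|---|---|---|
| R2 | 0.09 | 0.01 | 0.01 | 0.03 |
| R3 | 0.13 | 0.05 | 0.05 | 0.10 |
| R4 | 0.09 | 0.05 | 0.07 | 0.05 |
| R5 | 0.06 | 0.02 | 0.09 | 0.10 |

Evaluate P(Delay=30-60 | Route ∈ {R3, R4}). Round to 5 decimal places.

0.25424

P(Route=R3) = 0.13 + 0.05 + 0.05 + 0.10 = 0.33.
P(Route=R4) = 0.09 + 0.05 + 0.07 + 0.05 = 0.26.
P(Route ∈ {R3, R4}) = 0.33 + 0.26 = 0.59; P(Delay=30-60, Route ∈ {R3, R4}) = 0.10 + 0.05 = 0.15.
P(Delay=30-60 | Route ∈ {R3, R4}) = 0.15/0.59 = 0.25424.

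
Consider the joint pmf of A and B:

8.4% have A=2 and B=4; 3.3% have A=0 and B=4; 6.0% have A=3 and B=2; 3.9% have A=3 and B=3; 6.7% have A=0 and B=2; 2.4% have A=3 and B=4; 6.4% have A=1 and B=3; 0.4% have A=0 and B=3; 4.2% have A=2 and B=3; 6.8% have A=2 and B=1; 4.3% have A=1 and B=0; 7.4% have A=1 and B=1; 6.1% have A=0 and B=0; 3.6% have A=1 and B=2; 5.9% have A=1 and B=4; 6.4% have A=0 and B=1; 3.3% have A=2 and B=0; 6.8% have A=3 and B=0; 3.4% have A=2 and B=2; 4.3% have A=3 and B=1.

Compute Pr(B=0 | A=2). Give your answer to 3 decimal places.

0.126

P(A=2) = 0.033 + 0.068 + 0.034 + 0.042 + 0.084 = 0.261.
P(B=0 | A=2) = 0.033/0.261 = 0.126.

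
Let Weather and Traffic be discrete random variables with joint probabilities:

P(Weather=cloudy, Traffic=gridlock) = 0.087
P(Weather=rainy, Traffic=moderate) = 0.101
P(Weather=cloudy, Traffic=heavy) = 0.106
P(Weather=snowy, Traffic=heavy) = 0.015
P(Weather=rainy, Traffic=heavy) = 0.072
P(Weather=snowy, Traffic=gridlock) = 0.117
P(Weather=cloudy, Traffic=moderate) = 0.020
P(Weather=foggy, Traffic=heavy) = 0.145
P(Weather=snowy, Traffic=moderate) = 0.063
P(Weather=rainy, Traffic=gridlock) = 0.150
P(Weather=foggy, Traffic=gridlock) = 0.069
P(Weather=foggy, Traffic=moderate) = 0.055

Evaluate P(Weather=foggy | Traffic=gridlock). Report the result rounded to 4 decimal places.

0.1631

P(Traffic=gridlock) = 0.087 + 0.150 + 0.117 + 0.069 = 0.423.
P(Weather=foggy | Traffic=gridlock) = 0.069/0.423 = 0.1631.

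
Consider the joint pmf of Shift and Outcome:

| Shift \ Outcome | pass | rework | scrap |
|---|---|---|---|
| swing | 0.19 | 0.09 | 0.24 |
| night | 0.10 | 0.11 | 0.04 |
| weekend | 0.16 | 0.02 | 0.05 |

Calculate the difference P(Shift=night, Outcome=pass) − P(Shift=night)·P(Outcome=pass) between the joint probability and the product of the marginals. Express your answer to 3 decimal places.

-0.013

P(Shift=night) = 0.10 + 0.11 + 0.04 = 0.25.
P(Outcome=pass) = 0.19 + 0.10 + 0.16 = 0.45.
P(Shift=night, Outcome=pass) − P(Shift=night)P(Outcome=pass) = 0.10 − 0.25×0.45 = -0.013.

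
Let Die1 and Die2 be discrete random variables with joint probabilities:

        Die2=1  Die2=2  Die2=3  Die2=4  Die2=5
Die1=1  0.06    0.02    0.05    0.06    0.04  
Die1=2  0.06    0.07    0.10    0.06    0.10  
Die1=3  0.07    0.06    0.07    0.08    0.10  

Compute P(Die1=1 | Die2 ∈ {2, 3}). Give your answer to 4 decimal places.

0.1892

P(Die2=2) = 0.02 + 0.07 + 0.06 = 0.15.
P(Die2=3) = 0.05 + 0.10 + 0.07 = 0.22.
P(Die2 ∈ {2, 3}) = 0.15 + 0.22 = 0.37; P(Die1=1, Die2 ∈ {2, 3}) = 0.02 + 0.05 = 0.07.
P(Die1=1 | Die2 ∈ {2, 3}) = 0.07/0.37 = 0.1892.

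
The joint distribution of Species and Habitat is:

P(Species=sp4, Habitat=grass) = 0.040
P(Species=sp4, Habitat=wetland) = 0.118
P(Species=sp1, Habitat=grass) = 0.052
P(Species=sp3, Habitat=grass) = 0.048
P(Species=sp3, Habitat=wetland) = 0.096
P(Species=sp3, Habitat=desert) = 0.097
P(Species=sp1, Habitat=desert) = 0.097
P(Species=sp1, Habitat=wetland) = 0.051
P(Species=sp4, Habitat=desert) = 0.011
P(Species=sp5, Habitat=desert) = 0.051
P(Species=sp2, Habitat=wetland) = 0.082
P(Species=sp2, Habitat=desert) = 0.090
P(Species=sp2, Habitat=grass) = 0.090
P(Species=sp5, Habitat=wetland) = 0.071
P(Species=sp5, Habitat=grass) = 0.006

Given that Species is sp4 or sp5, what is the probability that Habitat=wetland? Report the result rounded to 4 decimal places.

0.6364

P(Species=sp4) = 0.040 + 0.118 + 0.011 = 0.169.
P(Species=sp5) = 0.006 + 0.071 + 0.051 = 0.128.
P(Species ∈ {sp4, sp5}) = 0.169 + 0.128 = 0.297; P(Habitat=wetland, Species ∈ {sp4, sp5}) = 0.118 + 0.071 = 0.189.
P(Habitat=wetland | Species ∈ {sp4, sp5}) = 0.189/0.297 = 0.6364.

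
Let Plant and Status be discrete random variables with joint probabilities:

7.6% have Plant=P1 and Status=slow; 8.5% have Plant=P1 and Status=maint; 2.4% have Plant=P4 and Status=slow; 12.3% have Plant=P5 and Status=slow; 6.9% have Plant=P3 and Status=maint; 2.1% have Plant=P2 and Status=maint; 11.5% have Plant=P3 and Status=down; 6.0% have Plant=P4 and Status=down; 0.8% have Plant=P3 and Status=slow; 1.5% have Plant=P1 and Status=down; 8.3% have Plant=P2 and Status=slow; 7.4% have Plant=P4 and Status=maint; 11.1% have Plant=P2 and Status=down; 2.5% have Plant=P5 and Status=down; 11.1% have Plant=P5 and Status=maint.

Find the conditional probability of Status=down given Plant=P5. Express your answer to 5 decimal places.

0.09653

P(Plant=P5) = 0.123 + 0.025 + 0.111 = 0.259.
P(Status=down | Plant=P5) = 0.025/0.259 = 0.09653.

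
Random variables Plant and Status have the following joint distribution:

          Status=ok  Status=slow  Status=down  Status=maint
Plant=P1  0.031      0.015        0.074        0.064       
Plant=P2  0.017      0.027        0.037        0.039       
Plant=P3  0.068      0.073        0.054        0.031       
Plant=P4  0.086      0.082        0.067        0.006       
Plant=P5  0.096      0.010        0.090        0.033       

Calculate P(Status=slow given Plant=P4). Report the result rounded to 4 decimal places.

0.3402

P(Plant=P4) = 0.086 + 0.082 + 0.067 + 0.006 = 0.241.
P(Status=slow | Plant=P4) = 0.082/0.241 = 0.3402.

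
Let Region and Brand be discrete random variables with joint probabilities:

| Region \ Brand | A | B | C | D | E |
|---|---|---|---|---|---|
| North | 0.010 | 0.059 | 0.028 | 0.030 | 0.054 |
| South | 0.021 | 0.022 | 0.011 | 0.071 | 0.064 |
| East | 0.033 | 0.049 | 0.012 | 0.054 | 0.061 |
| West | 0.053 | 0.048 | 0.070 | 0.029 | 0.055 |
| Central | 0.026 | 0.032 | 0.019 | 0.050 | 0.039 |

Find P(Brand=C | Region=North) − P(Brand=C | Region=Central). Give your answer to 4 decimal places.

0.0402

P(Region=North) = 0.010 + 0.059 + 0.028 + 0.030 + 0.054 = 0.181; P(Brand=C | Region=North) = 0.028/0.181 = 0.15470.
P(Region=Central) = 0.026 + 0.032 + 0.019 + 0.050 + 0.039 = 0.166; P(Brand=C | Region=Central) = 0.019/0.166 = 0.11446.
Difference = 0.0402.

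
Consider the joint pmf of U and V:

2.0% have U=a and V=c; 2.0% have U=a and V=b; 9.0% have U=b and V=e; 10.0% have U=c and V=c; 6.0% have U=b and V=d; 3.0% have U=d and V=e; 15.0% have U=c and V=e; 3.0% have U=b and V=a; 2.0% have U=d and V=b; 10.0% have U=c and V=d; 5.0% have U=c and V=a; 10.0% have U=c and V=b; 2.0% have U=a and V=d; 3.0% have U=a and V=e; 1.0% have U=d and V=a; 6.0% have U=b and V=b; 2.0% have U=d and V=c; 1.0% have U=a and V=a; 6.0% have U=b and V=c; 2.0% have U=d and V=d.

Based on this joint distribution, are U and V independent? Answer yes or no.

yes

Every cell satisfies P(U,V) = P(U)·P(V). For instance P(U=b) = 0.300, P(V=b) = 0.200, and 0.300×0.200 = 0.060 matches the joint entry. So U and V are independent.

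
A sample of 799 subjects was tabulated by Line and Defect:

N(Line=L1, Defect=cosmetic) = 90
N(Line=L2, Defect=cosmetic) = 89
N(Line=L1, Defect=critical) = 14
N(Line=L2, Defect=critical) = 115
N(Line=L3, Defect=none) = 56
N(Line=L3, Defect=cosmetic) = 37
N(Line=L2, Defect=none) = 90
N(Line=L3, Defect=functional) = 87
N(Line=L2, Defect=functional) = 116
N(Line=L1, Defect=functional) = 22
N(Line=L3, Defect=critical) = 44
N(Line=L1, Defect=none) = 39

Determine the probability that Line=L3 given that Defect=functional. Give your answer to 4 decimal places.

0.3867

Total with Defect=functional: 22 + 116 + 87 = 225.
P(Line=L3 | Defect=functional) = 87/225 = 0.3867.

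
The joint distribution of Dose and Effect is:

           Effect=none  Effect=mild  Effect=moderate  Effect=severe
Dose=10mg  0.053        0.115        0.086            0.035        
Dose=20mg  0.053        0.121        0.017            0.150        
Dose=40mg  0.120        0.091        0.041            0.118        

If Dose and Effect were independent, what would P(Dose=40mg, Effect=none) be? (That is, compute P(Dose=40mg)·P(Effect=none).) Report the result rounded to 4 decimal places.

0.0836

P(Dose=40mg) = 0.120 + 0.091 + 0.041 + 0.118 = 0.370.
P(Effect=none) = 0.053 + 0.053 + 0.120 = 0.226.
Product: 0.370 × 0.226 = 0.0836.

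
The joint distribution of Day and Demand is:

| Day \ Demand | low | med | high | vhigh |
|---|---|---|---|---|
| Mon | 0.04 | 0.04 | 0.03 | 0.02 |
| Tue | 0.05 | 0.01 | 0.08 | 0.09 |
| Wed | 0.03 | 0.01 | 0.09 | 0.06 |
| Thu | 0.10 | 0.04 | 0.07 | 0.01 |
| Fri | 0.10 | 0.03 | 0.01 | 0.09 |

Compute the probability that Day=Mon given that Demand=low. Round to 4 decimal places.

0.1250

P(Demand=low) = 0.04 + 0.05 + 0.03 + 0.10 + 0.10 = 0.32.
P(Day=Mon | Demand=low) = 0.04/0.32 = 0.1250.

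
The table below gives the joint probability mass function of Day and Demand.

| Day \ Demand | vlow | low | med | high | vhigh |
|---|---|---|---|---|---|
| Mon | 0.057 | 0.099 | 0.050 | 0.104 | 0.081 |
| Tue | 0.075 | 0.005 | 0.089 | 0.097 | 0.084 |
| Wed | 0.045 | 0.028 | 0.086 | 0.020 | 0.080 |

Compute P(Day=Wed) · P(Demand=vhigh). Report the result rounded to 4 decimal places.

0.0635

P(Day=Wed) = 0.045 + 0.028 + 0.086 + 0.020 + 0.080 = 0.259.
P(Demand=vhigh) = 0.081 + 0.084 + 0.080 = 0.245.
Product: 0.259 × 0.245 = 0.0635.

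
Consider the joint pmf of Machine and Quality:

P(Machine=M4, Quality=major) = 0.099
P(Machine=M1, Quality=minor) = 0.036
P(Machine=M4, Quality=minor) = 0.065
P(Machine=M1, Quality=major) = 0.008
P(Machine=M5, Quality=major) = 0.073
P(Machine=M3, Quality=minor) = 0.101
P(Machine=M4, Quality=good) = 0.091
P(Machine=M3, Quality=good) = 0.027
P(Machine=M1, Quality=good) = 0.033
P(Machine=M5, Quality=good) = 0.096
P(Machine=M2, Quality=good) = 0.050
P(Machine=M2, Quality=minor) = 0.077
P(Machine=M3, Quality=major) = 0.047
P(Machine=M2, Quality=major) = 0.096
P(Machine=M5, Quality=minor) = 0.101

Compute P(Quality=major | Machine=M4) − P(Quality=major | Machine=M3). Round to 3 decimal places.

0.120

P(Machine=M4) = 0.091 + 0.065 + 0.099 = 0.255; P(Quality=major | Machine=M4) = 0.099/0.255 = 0.3882.
P(Machine=M3) = 0.027 + 0.101 + 0.047 = 0.175; P(Quality=major | Machine=M3) = 0.047/0.175 = 0.2686.
Difference = 0.120.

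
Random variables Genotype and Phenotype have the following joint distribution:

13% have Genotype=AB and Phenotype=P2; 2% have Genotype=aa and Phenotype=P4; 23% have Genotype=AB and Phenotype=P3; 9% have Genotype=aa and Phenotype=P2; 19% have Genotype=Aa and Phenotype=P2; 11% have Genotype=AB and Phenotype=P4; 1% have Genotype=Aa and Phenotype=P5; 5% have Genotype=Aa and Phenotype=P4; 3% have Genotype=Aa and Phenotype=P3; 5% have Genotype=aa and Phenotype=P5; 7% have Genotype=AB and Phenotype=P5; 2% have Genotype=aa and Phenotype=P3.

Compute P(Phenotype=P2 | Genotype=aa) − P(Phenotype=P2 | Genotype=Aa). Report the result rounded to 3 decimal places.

-0.179

P(Genotype=aa) = 0.09 + 0.02 + 0.02 + 0.05 = 0.18; P(Phenotype=P2 | Genotype=aa) = 0.09/0.18 = 0.5000.
P(Genotype=Aa) = 0.19 + 0.03 + 0.05 + 0.01 = 0.28; P(Phenotype=P2 | Genotype=Aa) = 0.19/0.28 = 0.6786.
Difference = -0.179.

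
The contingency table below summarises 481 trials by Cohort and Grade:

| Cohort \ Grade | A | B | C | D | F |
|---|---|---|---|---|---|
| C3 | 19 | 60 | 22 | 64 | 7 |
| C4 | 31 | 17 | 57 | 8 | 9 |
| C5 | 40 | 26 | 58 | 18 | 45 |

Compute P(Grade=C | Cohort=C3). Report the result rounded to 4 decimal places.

Total with Cohort=C3: 19 + 60 + 22 + 64 + 7 = 172.
P(Grade=C | Cohort=C3) = 22/172 = 0.1279.

0.1279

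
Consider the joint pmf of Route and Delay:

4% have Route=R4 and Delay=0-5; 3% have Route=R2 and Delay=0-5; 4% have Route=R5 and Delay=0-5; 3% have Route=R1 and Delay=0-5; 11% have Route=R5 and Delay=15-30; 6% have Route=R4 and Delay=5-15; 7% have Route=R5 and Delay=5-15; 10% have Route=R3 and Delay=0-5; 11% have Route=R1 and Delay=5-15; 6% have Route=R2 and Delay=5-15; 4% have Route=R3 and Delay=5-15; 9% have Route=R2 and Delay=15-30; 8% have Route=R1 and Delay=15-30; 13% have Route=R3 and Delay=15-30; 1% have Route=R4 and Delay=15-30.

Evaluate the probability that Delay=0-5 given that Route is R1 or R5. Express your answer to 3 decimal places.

0.159

P(Route=R1) = 0.03 + 0.11 + 0.08 = 0.22.
P(Route=R5) = 0.04 + 0.07 + 0.11 = 0.22.
P(Route ∈ {R1, R5}) = 0.22 + 0.22 = 0.44; P(Delay=0-5, Route ∈ {R1, R5}) = 0.03 + 0.04 = 0.07.
P(Delay=0-5 | Route ∈ {R1, R5}) = 0.07/0.44 = 0.159.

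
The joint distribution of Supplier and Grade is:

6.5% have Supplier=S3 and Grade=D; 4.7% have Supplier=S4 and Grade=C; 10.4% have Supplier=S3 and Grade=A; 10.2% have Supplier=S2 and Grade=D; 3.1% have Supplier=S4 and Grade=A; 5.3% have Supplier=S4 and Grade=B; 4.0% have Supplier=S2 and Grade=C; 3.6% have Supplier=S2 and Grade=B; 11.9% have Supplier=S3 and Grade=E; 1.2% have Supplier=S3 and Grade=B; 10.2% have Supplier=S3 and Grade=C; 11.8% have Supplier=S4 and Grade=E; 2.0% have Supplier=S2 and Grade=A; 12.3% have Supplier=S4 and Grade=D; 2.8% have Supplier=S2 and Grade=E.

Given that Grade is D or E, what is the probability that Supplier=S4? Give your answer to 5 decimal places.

P(Grade=D) = 0.102 + 0.065 + 0.123 = 0.290.
P(Grade=E) = 0.028 + 0.119 + 0.118 = 0.265.
P(Grade ∈ {D, E}) = 0.290 + 0.265 = 0.555; P(Supplier=S4, Grade ∈ {D, E}) = 0.123 + 0.118 = 0.241.
P(Supplier=S4 | Grade ∈ {D, E}) = 0.241/0.555 = 0.43423.

0.43423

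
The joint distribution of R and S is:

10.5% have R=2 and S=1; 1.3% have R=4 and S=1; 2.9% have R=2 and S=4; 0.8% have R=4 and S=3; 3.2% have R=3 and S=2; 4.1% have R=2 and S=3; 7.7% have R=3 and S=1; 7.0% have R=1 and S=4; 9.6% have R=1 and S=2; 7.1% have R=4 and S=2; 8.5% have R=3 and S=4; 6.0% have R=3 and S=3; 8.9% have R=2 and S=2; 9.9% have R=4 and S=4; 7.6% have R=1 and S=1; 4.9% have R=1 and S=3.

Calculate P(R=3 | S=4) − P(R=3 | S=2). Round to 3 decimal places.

0.189

P(S=4) = 0.070 + 0.029 + 0.085 + 0.099 = 0.283; P(R=3 | S=4) = 0.085/0.283 = 0.3004.
P(S=2) = 0.096 + 0.089 + 0.032 + 0.071 = 0.288; P(R=3 | S=2) = 0.032/0.288 = 0.1111.
Difference = 0.189.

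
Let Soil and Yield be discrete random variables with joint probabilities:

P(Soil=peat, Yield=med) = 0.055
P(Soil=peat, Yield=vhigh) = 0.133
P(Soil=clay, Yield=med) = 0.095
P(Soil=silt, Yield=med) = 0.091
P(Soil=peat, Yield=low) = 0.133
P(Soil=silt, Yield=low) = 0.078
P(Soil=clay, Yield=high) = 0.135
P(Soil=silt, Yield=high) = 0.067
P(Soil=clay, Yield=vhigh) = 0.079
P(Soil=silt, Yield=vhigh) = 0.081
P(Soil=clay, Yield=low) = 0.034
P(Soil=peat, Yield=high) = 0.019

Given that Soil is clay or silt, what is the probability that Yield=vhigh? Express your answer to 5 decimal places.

P(Soil=clay) = 0.034 + 0.095 + 0.135 + 0.079 = 0.343.
P(Soil=silt) = 0.078 + 0.091 + 0.067 + 0.081 = 0.317.
P(Soil ∈ {clay, silt}) = 0.343 + 0.317 = 0.660; P(Yield=vhigh, Soil ∈ {clay, silt}) = 0.079 + 0.081 = 0.160.
P(Yield=vhigh | Soil ∈ {clay, silt}) = 0.160/0.660 = 0.24242.

0.24242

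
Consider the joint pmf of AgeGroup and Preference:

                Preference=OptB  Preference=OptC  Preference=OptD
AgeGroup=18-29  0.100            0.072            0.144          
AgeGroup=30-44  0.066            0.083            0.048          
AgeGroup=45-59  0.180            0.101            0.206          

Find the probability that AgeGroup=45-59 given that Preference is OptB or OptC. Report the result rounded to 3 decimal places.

P(Preference=OptB) = 0.100 + 0.066 + 0.180 = 0.346.
P(Preference=OptC) = 0.072 + 0.083 + 0.101 = 0.256.
P(Preference ∈ {OptB, OptC}) = 0.346 + 0.256 = 0.602; P(AgeGroup=45-59, Preference ∈ {OptB, OptC}) = 0.180 + 0.101 = 0.281.
P(AgeGroup=45-59 | Preference ∈ {OptB, OptC}) = 0.281/0.602 = 0.467.

0.467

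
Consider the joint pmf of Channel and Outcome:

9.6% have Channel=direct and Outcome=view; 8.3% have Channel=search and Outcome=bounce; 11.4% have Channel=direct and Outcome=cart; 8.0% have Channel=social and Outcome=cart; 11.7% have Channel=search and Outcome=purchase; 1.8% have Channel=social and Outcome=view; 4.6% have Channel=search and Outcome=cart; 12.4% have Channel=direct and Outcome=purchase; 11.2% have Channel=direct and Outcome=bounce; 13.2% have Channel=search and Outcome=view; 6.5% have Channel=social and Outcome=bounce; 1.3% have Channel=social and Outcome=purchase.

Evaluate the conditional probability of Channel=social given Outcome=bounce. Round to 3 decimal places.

0.250

P(Outcome=bounce) = 0.083 + 0.065 + 0.112 = 0.260.
P(Channel=social | Outcome=bounce) = 0.065/0.260 = 0.250.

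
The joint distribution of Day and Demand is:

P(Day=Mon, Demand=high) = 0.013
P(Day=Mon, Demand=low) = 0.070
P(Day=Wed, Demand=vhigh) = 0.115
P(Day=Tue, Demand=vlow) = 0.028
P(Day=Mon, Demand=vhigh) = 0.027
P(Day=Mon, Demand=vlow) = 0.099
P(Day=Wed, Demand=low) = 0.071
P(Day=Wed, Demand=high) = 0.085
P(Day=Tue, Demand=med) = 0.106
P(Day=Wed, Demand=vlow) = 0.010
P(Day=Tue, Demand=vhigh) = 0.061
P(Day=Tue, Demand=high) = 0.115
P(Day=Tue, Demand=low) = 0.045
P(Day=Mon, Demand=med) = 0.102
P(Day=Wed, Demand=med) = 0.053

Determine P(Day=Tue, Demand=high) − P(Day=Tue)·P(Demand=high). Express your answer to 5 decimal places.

0.03939

P(Day=Tue) = 0.028 + 0.045 + 0.106 + 0.115 + 0.061 = 0.355.
P(Demand=high) = 0.013 + 0.115 + 0.085 = 0.213.
P(Day=Tue, Demand=high) − P(Day=Tue)P(Demand=high) = 0.115 − 0.355×0.213 = 0.03939.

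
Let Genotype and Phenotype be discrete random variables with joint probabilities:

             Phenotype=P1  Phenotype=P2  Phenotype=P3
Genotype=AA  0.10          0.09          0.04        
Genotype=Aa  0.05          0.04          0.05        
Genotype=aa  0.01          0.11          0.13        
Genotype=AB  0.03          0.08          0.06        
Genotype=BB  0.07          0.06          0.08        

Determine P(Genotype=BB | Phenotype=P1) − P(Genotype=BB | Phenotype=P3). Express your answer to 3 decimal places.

0.047

P(Phenotype=P1) = 0.10 + 0.05 + 0.01 + 0.03 + 0.07 = 0.26; P(Genotype=BB | Phenotype=P1) = 0.07/0.26 = 0.2692.
P(Phenotype=P3) = 0.04 + 0.05 + 0.13 + 0.06 + 0.08 = 0.36; P(Genotype=BB | Phenotype=P3) = 0.08/0.36 = 0.2222.
Difference = 0.047.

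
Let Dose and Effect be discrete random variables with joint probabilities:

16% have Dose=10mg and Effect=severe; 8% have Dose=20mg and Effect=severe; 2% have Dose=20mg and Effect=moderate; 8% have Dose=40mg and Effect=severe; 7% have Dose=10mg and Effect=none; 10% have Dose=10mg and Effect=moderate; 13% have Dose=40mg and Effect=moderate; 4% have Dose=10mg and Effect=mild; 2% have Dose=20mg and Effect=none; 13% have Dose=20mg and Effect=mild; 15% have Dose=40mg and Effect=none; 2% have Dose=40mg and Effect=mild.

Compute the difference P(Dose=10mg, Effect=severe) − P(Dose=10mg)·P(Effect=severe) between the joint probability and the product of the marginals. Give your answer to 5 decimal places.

0.04160

P(Dose=10mg) = 0.07 + 0.04 + 0.10 + 0.16 = 0.37.
P(Effect=severe) = 0.16 + 0.08 + 0.08 = 0.32.
P(Dose=10mg, Effect=severe) − P(Dose=10mg)P(Effect=severe) = 0.16 − 0.37×0.32 = 0.04160.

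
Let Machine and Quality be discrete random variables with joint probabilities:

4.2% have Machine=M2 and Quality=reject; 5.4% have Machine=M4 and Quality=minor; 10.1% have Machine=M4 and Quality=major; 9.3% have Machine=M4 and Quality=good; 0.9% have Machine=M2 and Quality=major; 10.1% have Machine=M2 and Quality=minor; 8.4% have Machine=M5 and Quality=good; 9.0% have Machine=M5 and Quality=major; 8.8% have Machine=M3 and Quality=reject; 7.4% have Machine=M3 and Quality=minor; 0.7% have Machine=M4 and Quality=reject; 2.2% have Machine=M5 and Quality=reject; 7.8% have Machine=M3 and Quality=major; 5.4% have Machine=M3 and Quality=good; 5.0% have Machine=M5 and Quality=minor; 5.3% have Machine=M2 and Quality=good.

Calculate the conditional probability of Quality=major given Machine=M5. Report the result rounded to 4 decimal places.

P(Machine=M5) = 0.084 + 0.050 + 0.090 + 0.022 = 0.246.
P(Quality=major | Machine=M5) = 0.090/0.246 = 0.3659.

0.3659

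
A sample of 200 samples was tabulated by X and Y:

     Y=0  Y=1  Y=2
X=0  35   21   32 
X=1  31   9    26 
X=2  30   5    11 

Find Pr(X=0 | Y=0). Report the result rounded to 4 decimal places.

0.3646

Total with Y=0: 35 + 31 + 30 = 96.
P(X=0 | Y=0) = 35/96 = 0.3646.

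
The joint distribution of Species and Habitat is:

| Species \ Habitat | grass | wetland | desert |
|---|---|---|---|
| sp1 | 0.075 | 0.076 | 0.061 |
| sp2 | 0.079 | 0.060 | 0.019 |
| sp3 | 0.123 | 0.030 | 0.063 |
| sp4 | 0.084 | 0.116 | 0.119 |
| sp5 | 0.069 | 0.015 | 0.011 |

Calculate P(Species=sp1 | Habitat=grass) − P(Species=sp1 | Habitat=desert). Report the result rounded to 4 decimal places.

P(Habitat=grass) = 0.075 + 0.079 + 0.123 + 0.084 + 0.069 = 0.430; P(Species=sp1 | Habitat=grass) = 0.075/0.430 = 0.17442.
P(Habitat=desert) = 0.061 + 0.019 + 0.063 + 0.119 + 0.011 = 0.273; P(Species=sp1 | Habitat=desert) = 0.061/0.273 = 0.22344.
Difference = -0.0490.

-0.0490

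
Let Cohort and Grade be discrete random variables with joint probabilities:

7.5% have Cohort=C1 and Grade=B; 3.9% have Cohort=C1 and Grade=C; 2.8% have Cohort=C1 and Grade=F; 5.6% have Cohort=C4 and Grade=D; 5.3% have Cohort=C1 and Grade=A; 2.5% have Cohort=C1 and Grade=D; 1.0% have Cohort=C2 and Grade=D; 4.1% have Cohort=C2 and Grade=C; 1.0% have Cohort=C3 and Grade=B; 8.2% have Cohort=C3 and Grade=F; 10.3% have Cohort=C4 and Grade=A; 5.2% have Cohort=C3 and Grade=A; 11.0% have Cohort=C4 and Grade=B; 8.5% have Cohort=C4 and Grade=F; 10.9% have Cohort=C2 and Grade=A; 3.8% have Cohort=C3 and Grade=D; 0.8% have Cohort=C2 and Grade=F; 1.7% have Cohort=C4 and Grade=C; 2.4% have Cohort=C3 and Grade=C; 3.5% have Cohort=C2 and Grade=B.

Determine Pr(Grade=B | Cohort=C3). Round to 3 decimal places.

0.049

P(Cohort=C3) = 0.052 + 0.010 + 0.024 + 0.038 + 0.082 = 0.206.
P(Grade=B | Cohort=C3) = 0.010/0.206 = 0.049.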